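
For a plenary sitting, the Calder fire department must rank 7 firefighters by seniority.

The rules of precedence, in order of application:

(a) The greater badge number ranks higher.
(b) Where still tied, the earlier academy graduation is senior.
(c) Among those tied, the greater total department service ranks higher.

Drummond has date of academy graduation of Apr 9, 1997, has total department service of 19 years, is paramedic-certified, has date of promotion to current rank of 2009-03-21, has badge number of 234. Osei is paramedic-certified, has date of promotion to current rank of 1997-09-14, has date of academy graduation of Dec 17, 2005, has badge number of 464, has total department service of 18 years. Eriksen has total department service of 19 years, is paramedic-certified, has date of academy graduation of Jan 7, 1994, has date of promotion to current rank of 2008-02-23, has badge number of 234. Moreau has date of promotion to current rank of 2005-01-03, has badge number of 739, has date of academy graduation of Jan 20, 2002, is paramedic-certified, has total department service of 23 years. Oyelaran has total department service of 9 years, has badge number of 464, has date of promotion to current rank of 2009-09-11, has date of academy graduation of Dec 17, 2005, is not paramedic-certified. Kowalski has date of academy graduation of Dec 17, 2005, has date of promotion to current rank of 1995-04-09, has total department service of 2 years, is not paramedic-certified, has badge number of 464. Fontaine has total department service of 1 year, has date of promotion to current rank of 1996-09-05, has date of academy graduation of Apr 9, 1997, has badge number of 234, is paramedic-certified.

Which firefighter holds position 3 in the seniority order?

Oyelaran

By badge number (higher first): Moreau (739); then Osei, Oyelaran and Kowalski (each 464); then Eriksen, Drummond and Fontaine (each 234).
Osei, Oyelaran and Kowalski all have date of academy graduation Dec 17, 2005, so the next rule applies.
Among Osei, Oyelaran and Kowalski, by total department service (higher first): Osei (18 years) before Oyelaran (9 years) before Kowalski (2 years).
Among Eriksen, Drummond and Fontaine, by date of academy graduation (earlier first): Eriksen (Jan 7, 1994) before Drummond and Fontaine (Apr 9, 1997).
Among Drummond and Fontaine, by total department service (higher first): Drummond (19 years) before Fontaine (1 year).
Order: Moreau, Osei, Oyelaran, Kowalski, Eriksen, Drummond, Fontaine.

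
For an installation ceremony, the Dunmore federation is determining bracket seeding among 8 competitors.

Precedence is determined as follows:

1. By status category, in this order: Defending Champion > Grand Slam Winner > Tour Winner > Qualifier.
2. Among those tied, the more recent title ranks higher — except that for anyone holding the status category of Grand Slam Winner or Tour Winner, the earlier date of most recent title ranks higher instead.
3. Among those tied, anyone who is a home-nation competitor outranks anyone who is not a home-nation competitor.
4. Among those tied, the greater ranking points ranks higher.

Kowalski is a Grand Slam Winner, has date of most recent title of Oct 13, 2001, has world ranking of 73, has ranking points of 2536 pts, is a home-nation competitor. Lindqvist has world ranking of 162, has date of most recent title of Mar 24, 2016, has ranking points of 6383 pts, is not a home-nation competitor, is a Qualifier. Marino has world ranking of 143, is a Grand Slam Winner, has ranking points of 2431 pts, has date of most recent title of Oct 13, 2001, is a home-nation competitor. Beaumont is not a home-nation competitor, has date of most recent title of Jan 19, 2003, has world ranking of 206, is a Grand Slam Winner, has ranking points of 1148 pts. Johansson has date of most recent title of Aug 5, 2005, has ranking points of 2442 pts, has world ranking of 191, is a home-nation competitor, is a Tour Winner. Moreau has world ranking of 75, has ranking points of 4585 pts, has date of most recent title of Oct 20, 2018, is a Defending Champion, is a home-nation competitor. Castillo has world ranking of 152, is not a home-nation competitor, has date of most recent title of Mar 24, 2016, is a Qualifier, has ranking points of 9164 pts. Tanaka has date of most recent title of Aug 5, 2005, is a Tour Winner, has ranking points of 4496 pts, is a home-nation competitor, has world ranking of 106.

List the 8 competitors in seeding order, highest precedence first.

By status category: Moreau (Defending Champion); then Kowalski, Marino and Beaumont (Grand Slam Winner); then Tanaka and Johansson (Tour Winner); then Castillo and Lindqvist (Qualifier).
Among Kowalski, Marino and Beaumont, by date of most recent title (earlier first) (reversed rule for this group): Kowalski and Marino (Oct 13, 2001) before Beaumont (Jan 19, 2003).
Kowalski and Marino are each a home-nation competitor, so the next rule applies.
Among Kowalski and Marino, by ranking points (higher first): Kowalski (2536 pts) before Marino (2431 pts).
Tanaka and Johansson both have date of most recent title Aug 5, 2005, so the next rule applies.
Tanaka and Johansson are each a home-nation competitor, so the next rule applies.
Among Tanaka and Johansson, by ranking points (higher first): Tanaka (4496 pts) before Johansson (2442 pts).
Castillo and Lindqvist both have date of most recent title Mar 24, 2016, so the next rule applies.
Castillo and Lindqvist are each not a home-nation competitor, so the next rule applies.
Among Castillo and Lindqvist, by ranking points (higher first): Castillo (9164 pts) before Lindqvist (6383 pts).
Full order: Moreau, Kowalski, Marino, Beaumont, Tanaka, Johansson, Castillo, Lindqvist.

Moreau, Kowalski, Marino, Beaumont, Tanaka, Johansson, Castillo, Lindqvist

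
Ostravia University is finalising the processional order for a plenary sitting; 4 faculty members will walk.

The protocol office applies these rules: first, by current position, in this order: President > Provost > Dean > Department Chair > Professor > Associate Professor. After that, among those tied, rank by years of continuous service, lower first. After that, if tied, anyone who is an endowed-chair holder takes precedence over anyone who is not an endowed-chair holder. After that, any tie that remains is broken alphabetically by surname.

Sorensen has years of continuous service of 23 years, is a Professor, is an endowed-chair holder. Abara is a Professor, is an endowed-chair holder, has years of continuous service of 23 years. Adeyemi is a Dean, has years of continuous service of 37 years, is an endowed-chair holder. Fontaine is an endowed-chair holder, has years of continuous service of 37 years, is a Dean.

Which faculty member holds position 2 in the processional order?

By current position: Adeyemi and Fontaine (Dean); then Abara and Sorensen (Professor).
Adeyemi and Fontaine both have years of continuous service 37 years, so the next rule applies.
Adeyemi and Fontaine are each an endowed-chair holder, so the next rule applies.
Among Adeyemi and Fontaine, alphabetically by surname: Adeyemi before Fontaine.
Abara and Sorensen both have years of continuous service 23 years, so the next rule applies.
Abara and Sorensen are each an endowed-chair holder, so the next rule applies.
Among Abara and Sorensen, alphabetically by surname: Abara before Sorensen.
Order: Adeyemi, Fontaine, Abara, Sorensen.

Fontaine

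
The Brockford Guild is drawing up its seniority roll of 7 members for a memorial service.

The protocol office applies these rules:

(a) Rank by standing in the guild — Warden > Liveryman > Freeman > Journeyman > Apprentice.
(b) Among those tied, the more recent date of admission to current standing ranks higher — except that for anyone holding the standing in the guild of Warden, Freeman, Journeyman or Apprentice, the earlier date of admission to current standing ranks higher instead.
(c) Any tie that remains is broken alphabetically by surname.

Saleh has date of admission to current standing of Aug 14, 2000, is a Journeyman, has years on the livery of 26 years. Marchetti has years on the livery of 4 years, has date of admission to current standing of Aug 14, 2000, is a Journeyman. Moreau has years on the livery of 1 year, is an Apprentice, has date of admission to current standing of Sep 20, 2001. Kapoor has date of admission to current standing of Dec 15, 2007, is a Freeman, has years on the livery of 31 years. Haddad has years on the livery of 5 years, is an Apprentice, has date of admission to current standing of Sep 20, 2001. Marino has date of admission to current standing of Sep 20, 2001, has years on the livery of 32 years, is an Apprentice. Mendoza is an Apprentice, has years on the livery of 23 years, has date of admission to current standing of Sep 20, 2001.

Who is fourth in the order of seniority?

By standing in the guild: Kapoor (Freeman); then Marchetti and Saleh (Journeyman); then Haddad, Marino, Mendoza and Moreau (Apprentice).
Marchetti and Saleh both have date of admission to current standing Aug 14, 2000, so the next rule applies.
Among Marchetti and Saleh, alphabetically by surname: Marchetti before Saleh.
Haddad, Marino, Mendoza and Moreau all have date of admission to current standing Sep 20, 2001, so the next rule applies.
Among Haddad, Marino, Mendoza and Moreau, alphabetically by surname: Haddad before Marino before Mendoza before Moreau.
Order: Kapoor, Marchetti, Saleh, Haddad, Marino, Mendoza, Moreau.

Haddad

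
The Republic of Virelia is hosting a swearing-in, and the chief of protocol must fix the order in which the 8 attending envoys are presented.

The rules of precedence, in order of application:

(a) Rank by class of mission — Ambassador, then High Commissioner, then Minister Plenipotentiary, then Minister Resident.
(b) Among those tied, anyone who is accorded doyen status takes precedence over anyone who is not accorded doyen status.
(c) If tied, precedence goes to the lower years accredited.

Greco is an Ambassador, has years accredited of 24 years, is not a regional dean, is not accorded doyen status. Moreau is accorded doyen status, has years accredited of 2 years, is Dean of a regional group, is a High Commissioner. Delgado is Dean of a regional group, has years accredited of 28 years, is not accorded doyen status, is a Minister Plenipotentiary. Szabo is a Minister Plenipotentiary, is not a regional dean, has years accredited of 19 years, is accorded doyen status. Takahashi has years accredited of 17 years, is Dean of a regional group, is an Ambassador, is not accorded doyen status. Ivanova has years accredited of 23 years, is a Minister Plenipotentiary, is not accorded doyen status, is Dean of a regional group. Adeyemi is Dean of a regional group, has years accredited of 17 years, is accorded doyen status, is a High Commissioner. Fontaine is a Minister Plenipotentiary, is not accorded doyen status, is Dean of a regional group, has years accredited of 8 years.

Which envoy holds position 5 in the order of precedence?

Szabo

By class of mission: Takahashi and Greco (Ambassador); then Moreau and Adeyemi (High Commissioner); then Szabo, Fontaine, Ivanova and Delgado (Minister Plenipotentiary).
Takahashi and Greco are each not accorded doyen status, so the next rule applies.
Among Takahashi and Greco, by years accredited (lower first): Takahashi (17 years) before Greco (24 years).
Moreau and Adeyemi are each accorded doyen status, so the next rule applies.
Among Moreau and Adeyemi, by years accredited (lower first): Moreau (2 years) before Adeyemi (17 years).
Among Szabo, Fontaine, Ivanova and Delgado, accorded doyen status before not accorded doyen status: Szabo (accorded doyen status) before Fontaine, Ivanova and Delgado (not accorded doyen status).
Among Fontaine, Ivanova and Delgado, by years accredited (lower first): Fontaine (8 years) before Ivanova (23 years) before Delgado (28 years).
Order: Takahashi, Greco, Moreau, Adeyemi, Szabo, Fontaine, Ivanova, Delgado.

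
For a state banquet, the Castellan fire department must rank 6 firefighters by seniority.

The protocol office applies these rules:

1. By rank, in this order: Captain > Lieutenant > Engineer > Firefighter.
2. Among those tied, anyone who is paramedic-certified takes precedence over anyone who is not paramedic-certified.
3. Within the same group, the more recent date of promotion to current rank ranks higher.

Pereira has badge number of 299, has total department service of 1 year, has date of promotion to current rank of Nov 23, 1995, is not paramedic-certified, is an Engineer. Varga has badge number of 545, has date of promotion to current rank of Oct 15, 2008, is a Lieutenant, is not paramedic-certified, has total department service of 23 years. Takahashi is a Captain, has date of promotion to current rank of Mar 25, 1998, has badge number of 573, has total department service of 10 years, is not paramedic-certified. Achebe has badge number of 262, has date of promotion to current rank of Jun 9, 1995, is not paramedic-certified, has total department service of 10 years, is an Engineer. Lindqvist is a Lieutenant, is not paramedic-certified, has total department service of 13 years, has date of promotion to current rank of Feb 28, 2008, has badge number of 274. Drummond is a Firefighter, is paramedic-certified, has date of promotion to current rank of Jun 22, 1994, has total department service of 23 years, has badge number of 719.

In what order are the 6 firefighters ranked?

By rank: Takahashi (Captain); then Varga and Lindqvist (Lieutenant); then Pereira and Achebe (Engineer); then Drummond (Firefighter).
Varga and Lindqvist are each not paramedic-certified, so the next rule applies.
Among Varga and Lindqvist, by date of promotion to current rank (later first): Varga (Oct 15, 2008) before Lindqvist (Feb 28, 2008).
Pereira and Achebe are each not paramedic-certified, so the next rule applies.
Among Pereira and Achebe, by date of promotion to current rank (later first): Pereira (Nov 23, 1995) before Achebe (Jun 9, 1995).
Full order: Takahashi, Varga, Lindqvist, Pereira, Achebe, Drummond.

Takahashi, Varga, Lindqvist, Pereira, Achebe, Drummond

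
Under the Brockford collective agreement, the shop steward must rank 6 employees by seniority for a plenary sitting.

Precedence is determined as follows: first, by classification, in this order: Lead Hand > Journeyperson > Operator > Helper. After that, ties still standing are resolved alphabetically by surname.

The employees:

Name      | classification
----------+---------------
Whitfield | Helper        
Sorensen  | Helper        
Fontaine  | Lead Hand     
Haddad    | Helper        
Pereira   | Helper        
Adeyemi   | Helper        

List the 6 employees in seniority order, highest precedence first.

By classification: Fontaine (Lead Hand); then Adeyemi, Haddad, Pereira, Sorensen and Whitfield (Helper).
Among Adeyemi, Haddad, Pereira, Sorensen and Whitfield, alphabetically by surname: Adeyemi before Haddad before Pereira before Sorensen before Whitfield.
Full order: Fontaine, Adeyemi, Haddad, Pereira, Sorensen, Whitfield.

Fontaine, Adeyemi, Haddad, Pereira, Sorensen, Whitfield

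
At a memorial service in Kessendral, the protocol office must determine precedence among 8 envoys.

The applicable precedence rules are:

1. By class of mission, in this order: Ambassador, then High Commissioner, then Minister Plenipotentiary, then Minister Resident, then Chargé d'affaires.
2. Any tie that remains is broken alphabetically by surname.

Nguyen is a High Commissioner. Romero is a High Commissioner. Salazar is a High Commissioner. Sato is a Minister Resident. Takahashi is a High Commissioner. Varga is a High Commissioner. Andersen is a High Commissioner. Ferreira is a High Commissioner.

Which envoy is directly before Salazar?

By class of mission: Andersen, Ferreira, Nguyen, Romero, Salazar, Takahashi and Varga (High Commissioner); then Sato (Minister Resident).
Among Andersen, Ferreira, Nguyen, Romero, Salazar, Takahashi and Varga, alphabetically by surname: Andersen before Ferreira before Nguyen before Romero before Salazar before Takahashi before Varga.
Order: Andersen, Ferreira, Nguyen, Romero, Salazar, Takahashi, Varga, Sato.

Romero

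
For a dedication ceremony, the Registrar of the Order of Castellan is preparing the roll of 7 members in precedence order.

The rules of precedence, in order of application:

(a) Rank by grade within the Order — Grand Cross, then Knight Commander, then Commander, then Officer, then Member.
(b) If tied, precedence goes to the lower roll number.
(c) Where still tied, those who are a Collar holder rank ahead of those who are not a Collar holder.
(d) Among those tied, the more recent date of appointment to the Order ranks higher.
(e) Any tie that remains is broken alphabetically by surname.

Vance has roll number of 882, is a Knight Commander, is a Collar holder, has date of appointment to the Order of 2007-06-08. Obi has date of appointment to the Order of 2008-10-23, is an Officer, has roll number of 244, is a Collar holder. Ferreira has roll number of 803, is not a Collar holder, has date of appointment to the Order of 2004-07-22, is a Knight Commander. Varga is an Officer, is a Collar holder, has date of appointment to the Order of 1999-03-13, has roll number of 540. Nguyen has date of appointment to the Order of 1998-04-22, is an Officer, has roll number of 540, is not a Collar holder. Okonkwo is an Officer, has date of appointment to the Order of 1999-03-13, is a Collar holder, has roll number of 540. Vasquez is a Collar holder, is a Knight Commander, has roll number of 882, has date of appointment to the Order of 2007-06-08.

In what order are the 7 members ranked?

By grade within the Order: Ferreira, Vance and Vasquez (Knight Commander); then Obi, Okonkwo, Varga and Nguyen (Officer).
Among Ferreira, Vance and Vasquez, by roll number (lower first): Ferreira (803) before Vance and Vasquez (882).
Vance and Vasquez are each a Collar holder, so the next rule applies.
Vance and Vasquez both have date of appointment to the Order 2007-06-08, so the next rule applies.
Among Vance and Vasquez, alphabetically by surname: Vance before Vasquez.
Among Obi, Okonkwo, Varga and Nguyen, by roll number (lower first): Obi (244) before Okonkwo, Varga and Nguyen (540).
Among Okonkwo, Varga and Nguyen, a Collar holder before not a Collar holder: Okonkwo and Varga (a Collar holder) before Nguyen (not a Collar holder).
Okonkwo and Varga both have date of appointment to the Order 1999-03-13, so the next rule applies.
Among Okonkwo and Varga, alphabetically by surname: Okonkwo before Varga.
Full order: Ferreira, Vance, Vasquez, Obi, Okonkwo, Varga, Nguyen.

Ferreira, Vance, Vasquez, Obi, Okonkwo, Varga, Nguyen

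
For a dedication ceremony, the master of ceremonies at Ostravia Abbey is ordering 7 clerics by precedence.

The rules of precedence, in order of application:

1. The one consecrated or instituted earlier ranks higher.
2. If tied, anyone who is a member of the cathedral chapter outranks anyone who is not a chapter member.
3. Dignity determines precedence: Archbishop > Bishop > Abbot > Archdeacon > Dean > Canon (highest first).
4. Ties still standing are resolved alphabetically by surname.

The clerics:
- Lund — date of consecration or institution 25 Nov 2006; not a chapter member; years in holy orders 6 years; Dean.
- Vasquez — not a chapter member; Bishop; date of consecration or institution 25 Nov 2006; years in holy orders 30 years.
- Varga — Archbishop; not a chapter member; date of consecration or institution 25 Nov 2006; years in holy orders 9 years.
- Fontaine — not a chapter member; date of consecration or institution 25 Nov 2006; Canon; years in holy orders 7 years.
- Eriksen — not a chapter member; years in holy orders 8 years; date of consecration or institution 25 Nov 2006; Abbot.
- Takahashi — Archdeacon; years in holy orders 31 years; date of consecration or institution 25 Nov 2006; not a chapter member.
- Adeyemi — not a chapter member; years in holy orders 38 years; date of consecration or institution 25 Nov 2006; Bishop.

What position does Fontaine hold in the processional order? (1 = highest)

By date of consecration or institution (earlier first): Varga, Adeyemi, Vasquez, Eriksen, Takahashi, Lund and Fontaine (each 25 Nov 2006).
Varga, Adeyemi, Vasquez, Eriksen, Takahashi, Lund and Fontaine are each not a chapter member, so the next rule applies.
Among Varga, Adeyemi, Vasquez, Eriksen, Takahashi, Lund and Fontaine, by dignity: Varga (Archbishop) before Adeyemi and Vasquez (Bishop) before Eriksen (Abbot) before Takahashi (Archdeacon) before Lund (Dean) before Fontaine (Canon).
Among Adeyemi and Vasquez, alphabetically by surname: Adeyemi before Vasquez.
Order: Varga, Adeyemi, Vasquez, Eriksen, Takahashi, Lund, Fontaine. So position 7.

7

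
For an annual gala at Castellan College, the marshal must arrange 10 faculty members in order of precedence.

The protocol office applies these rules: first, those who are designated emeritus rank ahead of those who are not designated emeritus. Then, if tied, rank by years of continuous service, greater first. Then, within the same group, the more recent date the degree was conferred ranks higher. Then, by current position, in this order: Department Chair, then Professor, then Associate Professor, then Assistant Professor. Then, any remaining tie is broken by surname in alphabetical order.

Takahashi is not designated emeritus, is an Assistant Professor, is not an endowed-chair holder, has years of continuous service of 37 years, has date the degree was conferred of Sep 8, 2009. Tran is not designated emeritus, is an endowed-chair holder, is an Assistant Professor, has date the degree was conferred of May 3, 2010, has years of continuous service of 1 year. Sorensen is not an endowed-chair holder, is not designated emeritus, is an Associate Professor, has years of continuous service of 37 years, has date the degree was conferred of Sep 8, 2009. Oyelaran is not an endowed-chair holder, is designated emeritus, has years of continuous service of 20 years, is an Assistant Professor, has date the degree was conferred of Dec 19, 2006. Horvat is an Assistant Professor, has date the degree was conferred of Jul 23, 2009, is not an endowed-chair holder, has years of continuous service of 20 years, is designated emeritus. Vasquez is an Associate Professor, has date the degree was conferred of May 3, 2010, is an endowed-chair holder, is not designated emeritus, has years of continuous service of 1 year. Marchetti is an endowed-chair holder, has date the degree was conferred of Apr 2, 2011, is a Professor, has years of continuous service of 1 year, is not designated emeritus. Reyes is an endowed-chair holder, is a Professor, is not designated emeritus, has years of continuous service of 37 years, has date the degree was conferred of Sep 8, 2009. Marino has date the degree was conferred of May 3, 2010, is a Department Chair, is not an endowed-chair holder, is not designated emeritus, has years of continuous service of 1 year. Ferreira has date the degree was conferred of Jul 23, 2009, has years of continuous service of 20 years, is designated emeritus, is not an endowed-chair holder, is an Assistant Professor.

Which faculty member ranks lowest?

Tran

By the first rule: Ferreira, Horvat and Oyelaran (each designated emeritus); then Reyes, Sorensen, Takahashi, Marchetti, Marino, Vasquez and Tran (each not designated emeritus).
Ferreira, Horvat and Oyelaran all have years of continuous service 20 years, so the next rule applies.
Among Ferreira, Horvat and Oyelaran, by date the degree was conferred (later first): Ferreira and Horvat (Jul 23, 2009) before Oyelaran (Dec 19, 2006).
Ferreira and Horvat are each Assistant Professor, so the next rule applies.
Among Ferreira and Horvat, alphabetically by surname: Ferreira before Horvat.
Among Reyes, Sorensen, Takahashi, Marchetti, Marino, Vasquez and Tran, by years of continuous service (higher first): Reyes, Sorensen and Takahashi (37 years) before Marchetti, Marino, Vasquez and Tran (1 year).
Reyes, Sorensen and Takahashi all have date the degree was conferred Sep 8, 2009, so the next rule applies.
Among Reyes, Sorensen and Takahashi, by current position: Reyes (Professor) before Sorensen (Associate Professor) before Takahashi (Assistant Professor).
Among Marchetti, Marino, Vasquez and Tran, by date the degree was conferred (later first): Marchetti (Apr 2, 2011) before Marino, Vasquez and Tran (May 3, 2010).
Among Marino, Vasquez and Tran, by current position: Marino (Department Chair) before Vasquez (Associate Professor) before Tran (Assistant Professor).
Order: Ferreira, Horvat, Oyelaran, Reyes, Sorensen, Takahashi, Marchetti, Marino, Vasquez, Tran.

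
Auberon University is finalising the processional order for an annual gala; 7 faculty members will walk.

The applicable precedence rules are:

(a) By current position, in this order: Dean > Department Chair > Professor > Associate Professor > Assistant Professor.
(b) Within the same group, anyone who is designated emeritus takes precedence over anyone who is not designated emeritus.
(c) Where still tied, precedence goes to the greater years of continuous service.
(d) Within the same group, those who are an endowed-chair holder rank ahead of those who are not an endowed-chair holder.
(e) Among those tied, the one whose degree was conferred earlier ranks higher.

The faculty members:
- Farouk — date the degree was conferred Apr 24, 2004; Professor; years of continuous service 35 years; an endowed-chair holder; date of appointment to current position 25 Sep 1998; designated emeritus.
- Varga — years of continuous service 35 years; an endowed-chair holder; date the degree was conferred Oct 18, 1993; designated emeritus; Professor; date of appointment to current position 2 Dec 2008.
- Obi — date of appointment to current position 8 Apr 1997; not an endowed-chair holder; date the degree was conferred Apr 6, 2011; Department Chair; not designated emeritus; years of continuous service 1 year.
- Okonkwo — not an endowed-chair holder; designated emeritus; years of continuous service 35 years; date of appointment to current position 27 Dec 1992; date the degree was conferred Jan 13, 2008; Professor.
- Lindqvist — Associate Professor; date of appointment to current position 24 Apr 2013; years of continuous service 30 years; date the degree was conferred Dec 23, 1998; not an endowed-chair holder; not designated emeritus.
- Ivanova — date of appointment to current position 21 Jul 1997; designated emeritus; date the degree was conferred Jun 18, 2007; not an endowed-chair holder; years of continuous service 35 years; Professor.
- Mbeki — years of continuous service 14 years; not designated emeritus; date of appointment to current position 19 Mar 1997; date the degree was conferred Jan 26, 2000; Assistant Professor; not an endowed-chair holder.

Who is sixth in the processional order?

Lindqvist

By current position: Obi (Department Chair); then Varga, Farouk, Ivanova and Okonkwo (Professor); then Lindqvist (Associate Professor); then Mbeki (Assistant Professor).
Varga, Farouk, Ivanova and Okonkwo are each designated emeritus, so the next rule applies.
Varga, Farouk, Ivanova and Okonkwo all have years of continuous service 35 years, so the next rule applies.
Among Varga, Farouk, Ivanova and Okonkwo, an endowed-chair holder before not an endowed-chair holder: Varga and Farouk (an endowed-chair holder) before Ivanova and Okonkwo (not an endowed-chair holder).
Among Varga and Farouk, by date the degree was conferred (earlier first): Varga (Oct 18, 1993) before Farouk (Apr 24, 2004).
Among Ivanova and Okonkwo, by date the degree was conferred (earlier first): Ivanova (Jun 18, 2007) before Okonkwo (Jan 13, 2008).
Order: Obi, Varga, Farouk, Ivanova, Okonkwo, Lindqvist, Mbeki.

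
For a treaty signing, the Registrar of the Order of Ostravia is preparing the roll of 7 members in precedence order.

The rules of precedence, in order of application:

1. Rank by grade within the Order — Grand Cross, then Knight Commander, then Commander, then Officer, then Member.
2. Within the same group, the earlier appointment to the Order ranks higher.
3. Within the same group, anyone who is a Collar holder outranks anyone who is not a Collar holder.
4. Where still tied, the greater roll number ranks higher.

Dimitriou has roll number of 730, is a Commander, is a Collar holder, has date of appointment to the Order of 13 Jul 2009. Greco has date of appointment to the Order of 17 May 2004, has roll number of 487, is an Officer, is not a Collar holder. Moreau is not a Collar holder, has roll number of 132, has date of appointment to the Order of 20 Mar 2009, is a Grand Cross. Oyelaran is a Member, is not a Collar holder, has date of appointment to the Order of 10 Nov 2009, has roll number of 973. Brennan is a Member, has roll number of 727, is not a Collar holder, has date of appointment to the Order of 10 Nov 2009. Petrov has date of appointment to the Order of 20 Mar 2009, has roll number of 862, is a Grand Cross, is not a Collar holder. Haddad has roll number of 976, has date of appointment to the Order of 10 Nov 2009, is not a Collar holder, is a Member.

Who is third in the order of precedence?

By grade within the Order: Petrov and Moreau (Grand Cross); then Dimitriou (Commander); then Greco (Officer); then Haddad, Oyelaran and Brennan (Member).
Petrov and Moreau both have date of appointment to the Order 20 Mar 2009, so the next rule applies.
Petrov and Moreau are each not a Collar holder, so the next rule applies.
Among Petrov and Moreau, by roll number (higher first): Petrov (862) before Moreau (132).
Haddad, Oyelaran and Brennan all have date of appointment to the Order 10 Nov 2009, so the next rule applies.
Haddad, Oyelaran and Brennan are each not a Collar holder, so the next rule applies.
Among Haddad, Oyelaran and Brennan, by roll number (higher first): Haddad (976) before Oyelaran (973) before Brennan (727).
Order: Petrov, Moreau, Dimitriou, Greco, Haddad, Oyelaran, Brennan.

Dimitriou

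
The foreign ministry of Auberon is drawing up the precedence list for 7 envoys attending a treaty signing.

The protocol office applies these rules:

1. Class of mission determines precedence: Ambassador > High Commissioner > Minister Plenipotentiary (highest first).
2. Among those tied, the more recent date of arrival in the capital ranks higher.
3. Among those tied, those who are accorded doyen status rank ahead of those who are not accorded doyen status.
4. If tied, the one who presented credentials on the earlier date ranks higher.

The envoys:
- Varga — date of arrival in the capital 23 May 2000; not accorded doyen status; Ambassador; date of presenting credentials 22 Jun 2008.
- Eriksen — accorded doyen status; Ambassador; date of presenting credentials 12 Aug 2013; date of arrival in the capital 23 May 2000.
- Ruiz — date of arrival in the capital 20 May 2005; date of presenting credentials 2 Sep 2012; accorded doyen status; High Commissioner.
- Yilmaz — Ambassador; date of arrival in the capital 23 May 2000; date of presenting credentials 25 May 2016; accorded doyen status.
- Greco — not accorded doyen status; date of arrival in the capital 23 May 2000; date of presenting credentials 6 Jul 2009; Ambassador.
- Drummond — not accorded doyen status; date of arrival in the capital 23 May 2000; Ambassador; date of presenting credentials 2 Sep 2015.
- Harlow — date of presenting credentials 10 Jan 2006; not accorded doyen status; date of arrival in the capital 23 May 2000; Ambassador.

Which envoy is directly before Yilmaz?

By class of mission: Eriksen, Yilmaz, Harlow, Varga, Greco and Drummond (Ambassador); then Ruiz (High Commissioner).
Eriksen, Yilmaz, Harlow, Varga, Greco and Drummond all have date of arrival in the capital 23 May 2000, so the next rule applies.
Among Eriksen, Yilmaz, Harlow, Varga, Greco and Drummond, accorded doyen status before not accorded doyen status: Eriksen and Yilmaz (accorded doyen status) before Harlow, Varga, Greco and Drummond (not accorded doyen status).
Among Eriksen and Yilmaz, by date of presenting credentials (earlier first): Eriksen (12 Aug 2013) before Yilmaz (25 May 2016).
Among Harlow, Varga, Greco and Drummond, by date of presenting credentials (earlier first): Harlow (10 Jan 2006) before Varga (22 Jun 2008) before Greco (6 Jul 2009) before Drummond (2 Sep 2015).
Order: Eriksen, Yilmaz, Harlow, Varga, Greco, Drummond, Ruiz.

Eriksen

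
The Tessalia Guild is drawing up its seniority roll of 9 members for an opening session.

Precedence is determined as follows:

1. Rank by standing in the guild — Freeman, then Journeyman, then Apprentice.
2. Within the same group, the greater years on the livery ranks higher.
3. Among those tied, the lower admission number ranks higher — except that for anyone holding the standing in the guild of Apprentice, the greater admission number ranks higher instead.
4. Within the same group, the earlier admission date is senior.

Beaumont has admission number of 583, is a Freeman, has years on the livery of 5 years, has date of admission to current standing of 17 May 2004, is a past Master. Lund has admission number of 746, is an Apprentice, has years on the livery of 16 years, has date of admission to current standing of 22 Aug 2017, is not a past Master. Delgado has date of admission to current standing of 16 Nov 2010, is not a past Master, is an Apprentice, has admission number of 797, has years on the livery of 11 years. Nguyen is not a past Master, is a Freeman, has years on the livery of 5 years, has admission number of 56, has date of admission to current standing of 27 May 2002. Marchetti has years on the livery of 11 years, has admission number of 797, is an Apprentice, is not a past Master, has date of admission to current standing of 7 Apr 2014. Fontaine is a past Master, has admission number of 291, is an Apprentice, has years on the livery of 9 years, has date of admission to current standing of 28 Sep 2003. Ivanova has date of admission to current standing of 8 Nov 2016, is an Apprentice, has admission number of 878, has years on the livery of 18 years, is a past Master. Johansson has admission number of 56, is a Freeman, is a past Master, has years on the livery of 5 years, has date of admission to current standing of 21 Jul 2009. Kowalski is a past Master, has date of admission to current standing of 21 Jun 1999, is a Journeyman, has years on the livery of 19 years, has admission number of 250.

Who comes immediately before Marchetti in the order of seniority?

By standing in the guild: Nguyen, Johansson and Beaumont (Freeman); then Kowalski (Journeyman); then Ivanova, Lund, Delgado, Marchetti and Fontaine (Apprentice).
Nguyen, Johansson and Beaumont all have years on the livery 5 years, so the next rule applies.
Among Nguyen, Johansson and Beaumont, by admission number (lower first): Nguyen and Johansson (56) before Beaumont (583).
Among Nguyen and Johansson, by date of admission to current standing (earlier first): Nguyen (27 May 2002) before Johansson (21 Jul 2009).
Among Ivanova, Lund, Delgado, Marchetti and Fontaine, by years on the livery (higher first): Ivanova (18 years) before Lund (16 years) before Delgado and Marchetti (11 years) before Fontaine (9 years).
Delgado and Marchetti both have admission number 797, so the next rule applies.
Among Delgado and Marchetti, by date of admission to current standing (earlier first): Delgado (16 Nov 2010) before Marchetti (7 Apr 2014).
Order: Nguyen, Johansson, Beaumont, Kowalski, Ivanova, Lund, Delgado, Marchetti, Fontaine.

Delgado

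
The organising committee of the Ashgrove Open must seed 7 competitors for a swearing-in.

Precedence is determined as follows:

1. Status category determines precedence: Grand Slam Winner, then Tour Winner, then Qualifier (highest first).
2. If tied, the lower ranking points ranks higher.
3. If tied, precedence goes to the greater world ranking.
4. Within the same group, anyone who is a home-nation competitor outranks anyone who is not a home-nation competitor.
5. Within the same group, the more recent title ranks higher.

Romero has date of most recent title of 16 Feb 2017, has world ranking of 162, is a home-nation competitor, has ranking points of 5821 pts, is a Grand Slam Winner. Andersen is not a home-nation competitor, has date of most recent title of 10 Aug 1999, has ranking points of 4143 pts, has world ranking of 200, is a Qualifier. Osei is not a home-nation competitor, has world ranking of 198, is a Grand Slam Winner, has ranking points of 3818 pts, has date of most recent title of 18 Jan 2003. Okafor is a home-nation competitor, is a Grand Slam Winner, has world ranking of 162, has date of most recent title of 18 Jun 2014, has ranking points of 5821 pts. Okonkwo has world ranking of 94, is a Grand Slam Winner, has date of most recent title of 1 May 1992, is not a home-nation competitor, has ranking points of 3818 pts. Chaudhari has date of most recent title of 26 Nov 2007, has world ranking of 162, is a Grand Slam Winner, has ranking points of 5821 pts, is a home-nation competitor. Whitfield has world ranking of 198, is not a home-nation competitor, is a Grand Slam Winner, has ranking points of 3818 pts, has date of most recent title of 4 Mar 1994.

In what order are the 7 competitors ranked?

Osei, Whitfield, Okonkwo, Romero, Okafor, Chaudhari, Andersen

By status category: Osei, Whitfield, Okonkwo, Romero, Okafor and Chaudhari (Grand Slam Winner); then Andersen (Qualifier).
Among Osei, Whitfield, Okonkwo, Romero, Okafor and Chaudhari, by ranking points (lower first): Osei, Whitfield and Okonkwo (3818 pts) before Romero, Okafor and Chaudhari (5821 pts).
Among Osei, Whitfield and Okonkwo, by world ranking (higher first): Osei and Whitfield (198) before Okonkwo (94).
Osei and Whitfield are each not a home-nation competitor, so the next rule applies.
Among Osei and Whitfield, by date of most recent title (later first): Osei (18 Jan 2003) before Whitfield (4 Mar 1994).
Romero, Okafor and Chaudhari all have world ranking 162, so the next rule applies.
Romero, Okafor and Chaudhari are each a home-nation competitor, so the next rule applies.
Among Romero, Okafor and Chaudhari, by date of most recent title (later first): Romero (16 Feb 2017) before Okafor (18 Jun 2014) before Chaudhari (26 Nov 2007).
Full order: Osei, Whitfield, Okonkwo, Romero, Okafor, Chaudhari, Andersen.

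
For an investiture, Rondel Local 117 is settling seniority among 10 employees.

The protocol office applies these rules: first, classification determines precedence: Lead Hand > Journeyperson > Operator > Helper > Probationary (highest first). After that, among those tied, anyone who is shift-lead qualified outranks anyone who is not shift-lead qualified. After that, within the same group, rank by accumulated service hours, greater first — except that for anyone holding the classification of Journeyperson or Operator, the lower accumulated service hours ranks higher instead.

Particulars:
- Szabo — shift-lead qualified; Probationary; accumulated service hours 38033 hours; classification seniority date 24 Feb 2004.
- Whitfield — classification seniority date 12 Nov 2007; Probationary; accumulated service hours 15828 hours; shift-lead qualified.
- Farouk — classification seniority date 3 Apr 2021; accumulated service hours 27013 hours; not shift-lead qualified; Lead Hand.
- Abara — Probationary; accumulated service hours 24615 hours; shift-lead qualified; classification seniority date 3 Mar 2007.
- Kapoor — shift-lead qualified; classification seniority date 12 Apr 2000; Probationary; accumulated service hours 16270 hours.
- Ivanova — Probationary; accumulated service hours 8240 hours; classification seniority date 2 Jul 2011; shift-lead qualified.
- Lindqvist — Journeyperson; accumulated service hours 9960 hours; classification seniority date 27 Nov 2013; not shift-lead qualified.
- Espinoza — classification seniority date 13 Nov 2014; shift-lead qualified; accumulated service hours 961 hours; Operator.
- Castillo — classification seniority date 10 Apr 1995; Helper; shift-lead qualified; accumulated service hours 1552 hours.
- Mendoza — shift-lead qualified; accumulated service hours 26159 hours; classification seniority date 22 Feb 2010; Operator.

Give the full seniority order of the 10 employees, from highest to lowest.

Farouk, Lindqvist, Espinoza, Mendoza, Castillo, Szabo, Abara, Kapoor, Whitfield, Ivanova

By classification: Farouk (Lead Hand); then Lindqvist (Journeyperson); then Espinoza and Mendoza (Operator); then Castillo (Helper); then Szabo, Abara, Kapoor, Whitfield and Ivanova (Probationary).
Espinoza and Mendoza are each shift-lead qualified, so the next rule applies.
Among Espinoza and Mendoza, by accumulated service hours (lower first) (reversed rule for this group): Espinoza (961 hours) before Mendoza (26159 hours).
Szabo, Abara, Kapoor, Whitfield and Ivanova are each shift-lead qualified, so the next rule applies.
Among Szabo, Abara, Kapoor, Whitfield and Ivanova, by accumulated service hours (higher first): Szabo (38033 hours) before Abara (24615 hours) before Kapoor (16270 hours) before Whitfield (15828 hours) before Ivanova (8240 hours).
Full order: Farouk, Lindqvist, Espinoza, Mendoza, Castillo, Szabo, Abara, Kapoor, Whitfield, Ivanova.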